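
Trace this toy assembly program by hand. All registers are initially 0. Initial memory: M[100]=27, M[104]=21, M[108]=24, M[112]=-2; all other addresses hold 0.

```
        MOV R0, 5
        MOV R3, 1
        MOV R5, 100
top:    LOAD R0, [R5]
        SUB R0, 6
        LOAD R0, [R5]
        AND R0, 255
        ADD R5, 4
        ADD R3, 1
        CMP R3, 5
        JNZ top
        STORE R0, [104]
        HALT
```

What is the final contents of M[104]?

254

R0=5
R3=1
R5=100
R0=M[100]=27
R0=27-6=21
R0=M[100]=27
R0=27&255=27
R5=100+4=104
R3=1+1=2
CMP R3, 5  (cmp 2,5)
JNZ top: taken
R0=M[104]=21
R0=21-6=15
R0=M[104]=21
R0=21&255=21
R5=104+4=108
R3=2+1=3
CMP R3, 5  (cmp 3,5)
JNZ top: taken
R0=M[108]=24
R0=24-6=18
R0=M[108]=24
R0=24&255=24
R5=108+4=112
R3=3+1=4
CMP R3, 5  (cmp 4,5)
JNZ top: taken
R0=M[112]=-2
R0=(-2)-6=-8
R0=M[112]=-2
R0=(-2)&255=254
R5=112+4=116
R3=4+1=5
CMP R3, 5  (cmp 5,5)
JNZ top: not taken
STORE R0, [104] → M[104]=254
halt.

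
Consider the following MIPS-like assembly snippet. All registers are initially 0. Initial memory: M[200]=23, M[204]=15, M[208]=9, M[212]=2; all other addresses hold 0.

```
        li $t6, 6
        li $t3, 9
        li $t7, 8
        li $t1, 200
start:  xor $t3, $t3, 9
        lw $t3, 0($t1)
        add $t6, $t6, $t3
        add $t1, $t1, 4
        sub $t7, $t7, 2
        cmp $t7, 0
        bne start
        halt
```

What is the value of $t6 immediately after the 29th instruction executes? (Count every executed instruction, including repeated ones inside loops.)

55

li $t6, 6 → $t6=6
li $t3, 9 → $t3=9
li $t7, 8 → $t7=8
li $t1, 200 → $t1=200
xor $t3, $t3, 9 → $t3=9^9=0
lw $t3, 0($t1) → $t3=M[200]=23
add $t6, $t6, $t3 → $t6=6+23=29
add $t1, $t1, 4 → $t1=200+4=204
sub $t7, $t7, 2 → $t7=8-2=6
cmp $t7, 0  (cmp 6,0)
bne start: taken
xor $t3, $t3, 9 → $t3=23^9=30
lw $t3, 0($t1) → $t3=M[204]=15
add $t6, $t6, $t3 → $t6=29+15=44
add $t1, $t1, 4 → $t1=204+4=208
sub $t7, $t7, 2 → $t7=6-2=4
cmp $t7, 0  (cmp 4,0)
bne start: taken
xor $t3, $t3, 9 → $t3=15^9=6
lw $t3, 0($t1) → $t3=M[208]=9
add $t6, $t6, $t3 → $t6=44+9=53
add $t1, $t1, 4 → $t1=208+4=212
sub $t7, $t7, 2 → $t7=4-2=2
cmp $t7, 0  (cmp 2,0)
bne start: taken
xor $t3, $t3, 9 → $t3=9^9=0
lw $t3, 0($t1) → $t3=M[212]=2
add $t6, $t6, $t3 → $t6=53+2=55
add $t1, $t1, 4 → $t1=212+4=216
After step 29: $t6 = 55.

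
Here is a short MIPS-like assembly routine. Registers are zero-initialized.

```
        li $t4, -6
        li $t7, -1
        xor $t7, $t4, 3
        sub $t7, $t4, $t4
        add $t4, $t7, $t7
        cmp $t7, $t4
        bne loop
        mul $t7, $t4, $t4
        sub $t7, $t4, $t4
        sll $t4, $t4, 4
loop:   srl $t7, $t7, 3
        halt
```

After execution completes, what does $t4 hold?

0

after li $t4, -6: $t4=-6
after li $t7, -1: $t7=-1
after xor $t7, $t4, 3: $t7=(-6)^3=-7
after sub $t7, $t4, $t4: $t7=(-6)-(-6)=0
after add $t4, $t7, $t7: $t4=0+0=0
cmp $t7, $t4  (cmp 0,0)
bne loop: not taken
after mul $t7, $t4, $t4: $t7=0*0=0
after sub $t7, $t4, $t4: $t7=0-0=0
after sll $t4, $t4, 4: $t4=0<<4=0
after srl $t7, $t7, 3: $t7=0>>3=0
halt.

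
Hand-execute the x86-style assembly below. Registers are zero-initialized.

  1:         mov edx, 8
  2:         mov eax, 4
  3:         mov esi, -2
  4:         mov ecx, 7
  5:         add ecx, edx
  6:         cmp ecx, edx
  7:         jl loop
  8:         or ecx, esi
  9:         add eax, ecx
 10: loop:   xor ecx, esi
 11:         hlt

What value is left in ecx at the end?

1

edx=8
eax=4
esi=-2
ecx=7
ecx=7+8=15
cmp ecx, edx  (cmp 15,8)
jl loop: not taken
ecx=15|(-2)=-1
eax=4+(-1)=3
ecx=(-1)^(-2)=1
halt.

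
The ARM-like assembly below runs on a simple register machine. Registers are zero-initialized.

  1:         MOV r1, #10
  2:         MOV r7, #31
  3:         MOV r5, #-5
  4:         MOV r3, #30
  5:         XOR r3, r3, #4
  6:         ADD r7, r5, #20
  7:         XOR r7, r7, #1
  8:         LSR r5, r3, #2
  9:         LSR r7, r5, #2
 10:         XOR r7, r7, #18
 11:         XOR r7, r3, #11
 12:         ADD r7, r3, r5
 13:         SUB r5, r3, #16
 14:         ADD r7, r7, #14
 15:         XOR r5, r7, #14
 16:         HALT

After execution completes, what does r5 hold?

after MOV r1, #10: r1=10
after MOV r7, #31: r7=31
after MOV r5, #-5: r5=-5
after MOV r3, #30: r3=30
after XOR r3, r3, #4: r3=30^4=26
after ADD r7, r5, #20: r7=(-5)+20=15
after XOR r7, r7, #1: r7=15^1=14
after LSR r5, r3, #2: r5=26>>2=6
after LSR r7, r5, #2: r7=6>>2=1
after XOR r7, r7, #18: r7=1^18=19
after XOR r7, r3, #11: r7=26^11=17
after ADD r7, r3, r5: r7=26+6=32
after SUB r5, r3, #16: r5=26-16=10
after ADD r7, r7, #14: r7=32+14=46
after XOR r5, r7, #14: r5=46^14=32
halt.

32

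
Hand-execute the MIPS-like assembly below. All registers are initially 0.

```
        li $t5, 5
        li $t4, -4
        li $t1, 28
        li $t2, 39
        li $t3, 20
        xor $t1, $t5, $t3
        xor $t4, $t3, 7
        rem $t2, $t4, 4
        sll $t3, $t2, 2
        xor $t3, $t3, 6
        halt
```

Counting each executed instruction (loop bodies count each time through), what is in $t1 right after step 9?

17

after li $t5, 5: $t5=5
after li $t4, -4: $t4=-4
after li $t1, 28: $t1=28
after li $t2, 39: $t2=39
after li $t3, 20: $t3=20
after xor $t1, $t5, $t3: $t1=5^20=17
after xor $t4, $t3, 7: $t4=20^7=19
after rem $t2, $t4, 4: $t2=19%4=3
after sll $t3, $t2, 2: $t3=3<<2=12
After step 9: $t1 = 17.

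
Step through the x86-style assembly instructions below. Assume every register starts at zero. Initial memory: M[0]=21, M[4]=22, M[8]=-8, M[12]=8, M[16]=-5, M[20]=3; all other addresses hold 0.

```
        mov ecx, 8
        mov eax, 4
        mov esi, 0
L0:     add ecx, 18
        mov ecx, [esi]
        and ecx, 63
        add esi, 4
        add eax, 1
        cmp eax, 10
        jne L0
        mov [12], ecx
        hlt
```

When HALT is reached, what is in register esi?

after mov ecx, 8: ecx=8
after mov eax, 4: eax=4
after mov esi, 0: esi=0
after add ecx, 18: ecx=8+18=26
after mov ecx, [esi]: ecx=M[0]=21
after and ecx, 63: ecx=21&63=21
after add esi, 4: esi=0+4=4
after add eax, 1: eax=4+1=5
cmp eax, 10  (cmp 5,10)
jne L0: taken
after add ecx, 18: ecx=21+18=39
after mov ecx, [esi]: ecx=M[4]=22
after and ecx, 63: ecx=22&63=22
after add esi, 4: esi=4+4=8
after add eax, 1: eax=5+1=6
cmp eax, 10  (cmp 6,10)
jne L0: taken
after add ecx, 18: ecx=22+18=40
after mov ecx, [esi]: ecx=M[8]=-8
after and ecx, 63: ecx=(-8)&63=56
after add esi, 4: esi=8+4=12
after add eax, 1: eax=6+1=7
cmp eax, 10  (cmp 7,10)
jne L0: taken
after add ecx, 18: ecx=56+18=74
after mov ecx, [esi]: ecx=M[12]=8
after and ecx, 63: ecx=8&63=8
after add esi, 4: esi=12+4=16
after add eax, 1: eax=7+1=8
cmp eax, 10  (cmp 8,10)
jne L0: taken
after add ecx, 18: ecx=8+18=26
after mov ecx, [esi]: ecx=M[16]=-5
after and ecx, 63: ecx=(-5)&63=59
after add esi, 4: esi=16+4=20
after add eax, 1: eax=8+1=9
cmp eax, 10  (cmp 9,10)
jne L0: taken
after add ecx, 18: ecx=59+18=77
after mov ecx, [esi]: ecx=M[20]=3
after and ecx, 63: ecx=3&63=3
after add esi, 4: esi=20+4=24
after add eax, 1: eax=9+1=10
cmp eax, 10  (cmp 10,10)
jne L0: not taken
mov [12], ecx → M[12]=3
halt.

24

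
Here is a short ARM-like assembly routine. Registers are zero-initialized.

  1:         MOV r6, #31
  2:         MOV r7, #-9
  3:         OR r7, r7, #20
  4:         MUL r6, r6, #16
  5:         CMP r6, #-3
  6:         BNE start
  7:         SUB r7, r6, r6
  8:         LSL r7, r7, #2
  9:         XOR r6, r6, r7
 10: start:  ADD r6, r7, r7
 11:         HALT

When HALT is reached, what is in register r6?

-18

MOV r6, #31 → r6=31
MOV r7, #-9 → r7=-9
OR r7, r7, #20 → r7=(-9)|20=-9
MUL r6, r6, #16 → r6=31*16=496
CMP r6, #-3  (cmp 496,-3)
BNE start: taken
ADD r6, r7, r7 → r6=(-9)+(-9)=-18
halt.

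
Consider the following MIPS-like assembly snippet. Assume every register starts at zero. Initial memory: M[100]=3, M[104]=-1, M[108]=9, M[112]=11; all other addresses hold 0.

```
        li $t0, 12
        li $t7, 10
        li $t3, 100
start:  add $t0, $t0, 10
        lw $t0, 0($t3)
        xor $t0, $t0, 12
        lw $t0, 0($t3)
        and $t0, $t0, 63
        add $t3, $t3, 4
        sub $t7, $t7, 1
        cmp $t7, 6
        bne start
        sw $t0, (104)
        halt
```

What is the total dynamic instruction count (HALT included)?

li $t0, 12 → $t0=12
li $t7, 10 → $t7=10
li $t3, 100 → $t3=100
add $t0, $t0, 10 → $t0=12+10=22
lw $t0, 0($t3) → $t0=M[100]=3
xor $t0, $t0, 12 → $t0=3^12=15
lw $t0, 0($t3) → $t0=M[100]=3
and $t0, $t0, 63 → $t0=3&63=3
add $t3, $t3, 4 → $t3=100+4=104
sub $t7, $t7, 1 → $t7=10-1=9
cmp $t7, 6  (cmp 9,6)
bne start: taken
add $t0, $t0, 10 → $t0=3+10=13
lw $t0, 0($t3) → $t0=M[104]=-1
xor $t0, $t0, 12 → $t0=(-1)^12=-13
lw $t0, 0($t3) → $t0=M[104]=-1
and $t0, $t0, 63 → $t0=(-1)&63=63
add $t3, $t3, 4 → $t3=104+4=108
sub $t7, $t7, 1 → $t7=9-1=8
cmp $t7, 6  (cmp 8,6)
bne start: taken
add $t0, $t0, 10 → $t0=63+10=73
lw $t0, 0($t3) → $t0=M[108]=9
xor $t0, $t0, 12 → $t0=9^12=5
lw $t0, 0($t3) → $t0=M[108]=9
and $t0, $t0, 63 → $t0=9&63=9
add $t3, $t3, 4 → $t3=108+4=112
sub $t7, $t7, 1 → $t7=8-1=7
cmp $t7, 6  (cmp 7,6)
bne start: taken
add $t0, $t0, 10 → $t0=9+10=19
lw $t0, 0($t3) → $t0=M[112]=11
xor $t0, $t0, 12 → $t0=11^12=7
lw $t0, 0($t3) → $t0=M[112]=11
and $t0, $t0, 63 → $t0=11&63=11
add $t3, $t3, 4 → $t3=112+4=116
sub $t7, $t7, 1 → $t7=7-1=6
cmp $t7, 6  (cmp 6,6)
bne start: not taken
sw $t0, (104) → M[104]=11
halt.
Total executed instructions: 41.

41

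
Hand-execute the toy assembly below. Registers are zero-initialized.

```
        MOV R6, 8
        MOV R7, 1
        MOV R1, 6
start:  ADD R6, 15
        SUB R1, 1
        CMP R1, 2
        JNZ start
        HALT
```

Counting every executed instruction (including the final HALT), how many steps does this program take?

20

R6=8
R7=1
R1=6
R6=8+15=23
R1=6-1=5
CMP R1, 2  (cmp 5,2)
JNZ start: taken
R6=23+15=38
R1=5-1=4
CMP R1, 2  (cmp 4,2)
JNZ start: taken
R6=38+15=53
R1=4-1=3
CMP R1, 2  (cmp 3,2)
JNZ start: taken
R6=53+15=68
R1=3-1=2
CMP R1, 2  (cmp 2,2)
JNZ start: not taken
halt.
Total executed instructions: 20.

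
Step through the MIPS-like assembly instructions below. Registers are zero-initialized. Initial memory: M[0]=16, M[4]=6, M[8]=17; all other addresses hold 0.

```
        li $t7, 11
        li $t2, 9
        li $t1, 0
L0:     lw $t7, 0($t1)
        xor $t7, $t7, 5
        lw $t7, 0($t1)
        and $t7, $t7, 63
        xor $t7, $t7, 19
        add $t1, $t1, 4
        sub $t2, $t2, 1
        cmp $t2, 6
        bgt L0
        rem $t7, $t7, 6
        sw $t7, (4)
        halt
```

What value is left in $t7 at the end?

li $t7, 11 → $t7=11
li $t2, 9 → $t2=9
li $t1, 0 → $t1=0
lw $t7, 0($t1) → $t7=M[0]=16
xor $t7, $t7, 5 → $t7=16^5=21
lw $t7, 0($t1) → $t7=M[0]=16
and $t7, $t7, 63 → $t7=16&63=16
xor $t7, $t7, 19 → $t7=16^19=3
add $t1, $t1, 4 → $t1=0+4=4
sub $t2, $t2, 1 → $t2=9-1=8
cmp $t2, 6  (cmp 8,6)
bgt L0: taken
lw $t7, 0($t1) → $t7=M[4]=6
xor $t7, $t7, 5 → $t7=6^5=3
lw $t7, 0($t1) → $t7=M[4]=6
and $t7, $t7, 63 → $t7=6&63=6
xor $t7, $t7, 19 → $t7=6^19=21
add $t1, $t1, 4 → $t1=4+4=8
sub $t2, $t2, 1 → $t2=8-1=7
cmp $t2, 6  (cmp 7,6)
bgt L0: taken
lw $t7, 0($t1) → $t7=M[8]=17
xor $t7, $t7, 5 → $t7=17^5=20
lw $t7, 0($t1) → $t7=M[8]=17
and $t7, $t7, 63 → $t7=17&63=17
xor $t7, $t7, 19 → $t7=17^19=2
add $t1, $t1, 4 → $t1=8+4=12
sub $t2, $t2, 1 → $t2=7-1=6
cmp $t2, 6  (cmp 6,6)
bgt L0: not taken
rem $t7, $t7, 6 → $t7=2%6=2
sw $t7, (4) → M[4]=2
halt.

2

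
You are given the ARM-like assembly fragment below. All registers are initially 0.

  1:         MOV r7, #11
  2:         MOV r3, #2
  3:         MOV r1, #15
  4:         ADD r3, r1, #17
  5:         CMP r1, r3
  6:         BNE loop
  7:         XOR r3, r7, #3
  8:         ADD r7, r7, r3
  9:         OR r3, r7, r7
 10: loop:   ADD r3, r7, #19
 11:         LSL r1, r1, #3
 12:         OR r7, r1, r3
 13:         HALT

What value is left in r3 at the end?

r7=11
r3=2
r1=15
r3=15+17=32
CMP r1, r3  (cmp 15,32)
BNE loop: taken
r3=11+19=30
r1=15<<3=120
r7=120|30=126
halt.

30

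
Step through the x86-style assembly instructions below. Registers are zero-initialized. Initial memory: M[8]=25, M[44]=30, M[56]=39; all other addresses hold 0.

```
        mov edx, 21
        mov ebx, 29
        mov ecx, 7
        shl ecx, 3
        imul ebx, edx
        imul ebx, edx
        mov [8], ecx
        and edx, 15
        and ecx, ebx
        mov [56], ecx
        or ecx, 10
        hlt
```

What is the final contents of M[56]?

mov edx, 21 → edx=21
mov ebx, 29 → ebx=29
mov ecx, 7 → ecx=7
shl ecx, 3 → ecx=7<<3=56
imul ebx, edx → ebx=29*21=609
imul ebx, edx → ebx=609*21=12789
mov [8], ecx → M[8]=56
and edx, 15 → edx=21&15=5
and ecx, ebx → ecx=56&12789=48
mov [56], ecx → M[56]=48
or ecx, 10 → ecx=48|10=58
halt.

48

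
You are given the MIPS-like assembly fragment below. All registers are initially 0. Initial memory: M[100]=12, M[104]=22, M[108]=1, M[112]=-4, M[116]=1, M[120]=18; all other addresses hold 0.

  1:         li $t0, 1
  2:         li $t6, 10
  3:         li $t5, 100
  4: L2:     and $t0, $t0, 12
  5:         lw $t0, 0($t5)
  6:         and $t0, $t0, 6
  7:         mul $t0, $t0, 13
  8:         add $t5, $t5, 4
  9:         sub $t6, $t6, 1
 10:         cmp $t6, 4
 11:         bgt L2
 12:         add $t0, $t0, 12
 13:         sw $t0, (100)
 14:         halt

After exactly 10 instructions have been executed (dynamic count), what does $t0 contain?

li $t0, 1 → $t0=1
li $t6, 10 → $t6=10
li $t5, 100 → $t5=100
and $t0, $t0, 12 → $t0=1&12=0
lw $t0, 0($t5) → $t0=M[100]=12
and $t0, $t0, 6 → $t0=12&6=4
mul $t0, $t0, 13 → $t0=4*13=52
add $t5, $t5, 4 → $t5=100+4=104
sub $t6, $t6, 1 → $t6=10-1=9
cmp $t6, 4  (cmp 9,4)
After step 10: $t0 = 52.

52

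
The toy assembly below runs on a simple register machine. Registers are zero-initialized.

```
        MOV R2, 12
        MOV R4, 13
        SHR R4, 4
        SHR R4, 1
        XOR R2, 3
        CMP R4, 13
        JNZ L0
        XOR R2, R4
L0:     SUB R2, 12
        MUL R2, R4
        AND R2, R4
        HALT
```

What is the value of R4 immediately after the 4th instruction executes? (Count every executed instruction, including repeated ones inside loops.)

R2=12
R4=13
R4=13>>4=0
R4=0>>1=0
After step 4: R4 = 0.

0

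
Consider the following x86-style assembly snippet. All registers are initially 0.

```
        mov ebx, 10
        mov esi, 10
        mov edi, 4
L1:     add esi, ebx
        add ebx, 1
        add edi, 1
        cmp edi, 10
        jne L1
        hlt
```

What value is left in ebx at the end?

16

after mov ebx, 10: ebx=10
after mov esi, 10: esi=10
after mov edi, 4: edi=4
after add esi, ebx: esi=10+10=20
after add ebx, 1: ebx=10+1=11
after add edi, 1: edi=4+1=5
cmp edi, 10  (cmp 5,10)
jne L1: taken
after add esi, ebx: esi=20+11=31
after add ebx, 1: ebx=11+1=12
after add edi, 1: edi=5+1=6
cmp edi, 10  (cmp 6,10)
jne L1: taken
after add esi, ebx: esi=31+12=43
after add ebx, 1: ebx=12+1=13
after add edi, 1: edi=6+1=7
cmp edi, 10  (cmp 7,10)
jne L1: taken
after add esi, ebx: esi=43+13=56
after add ebx, 1: ebx=13+1=14
after add edi, 1: edi=7+1=8
cmp edi, 10  (cmp 8,10)
jne L1: taken
after add esi, ebx: esi=56+14=70
after add ebx, 1: ebx=14+1=15
after add edi, 1: edi=8+1=9
cmp edi, 10  (cmp 9,10)
jne L1: taken
after add esi, ebx: esi=70+15=85
after add ebx, 1: ebx=15+1=16
after add edi, 1: edi=9+1=10
cmp edi, 10  (cmp 10,10)
jne L1: not taken
halt.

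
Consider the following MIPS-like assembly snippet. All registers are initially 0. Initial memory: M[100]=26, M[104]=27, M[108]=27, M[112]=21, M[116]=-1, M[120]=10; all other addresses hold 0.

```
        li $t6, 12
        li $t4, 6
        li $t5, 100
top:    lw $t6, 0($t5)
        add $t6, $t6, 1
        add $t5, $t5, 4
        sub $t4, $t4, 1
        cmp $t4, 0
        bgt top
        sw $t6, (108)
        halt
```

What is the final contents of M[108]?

li $t6, 12 → $t6=12
li $t4, 6 → $t4=6
li $t5, 100 → $t5=100
lw $t6, 0($t5) → $t6=M[100]=26
add $t6, $t6, 1 → $t6=26+1=27
add $t5, $t5, 4 → $t5=100+4=104
sub $t4, $t4, 1 → $t4=6-1=5
cmp $t4, 0  (cmp 5,0)
bgt top: taken
lw $t6, 0($t5) → $t6=M[104]=27
add $t6, $t6, 1 → $t6=27+1=28
add $t5, $t5, 4 → $t5=104+4=108
sub $t4, $t4, 1 → $t4=5-1=4
cmp $t4, 0  (cmp 4,0)
bgt top: taken
lw $t6, 0($t5) → $t6=M[108]=27
add $t6, $t6, 1 → $t6=27+1=28
add $t5, $t5, 4 → $t5=108+4=112
sub $t4, $t4, 1 → $t4=4-1=3
cmp $t4, 0  (cmp 3,0)
bgt top: taken
lw $t6, 0($t5) → $t6=M[112]=21
add $t6, $t6, 1 → $t6=21+1=22
add $t5, $t5, 4 → $t5=112+4=116
sub $t4, $t4, 1 → $t4=3-1=2
cmp $t4, 0  (cmp 2,0)
bgt top: taken
lw $t6, 0($t5) → $t6=M[116]=-1
add $t6, $t6, 1 → $t6=(-1)+1=0
add $t5, $t5, 4 → $t5=116+4=120
sub $t4, $t4, 1 → $t4=2-1=1
cmp $t4, 0  (cmp 1,0)
bgt top: taken
lw $t6, 0($t5) → $t6=M[120]=10
add $t6, $t6, 1 → $t6=10+1=11
add $t5, $t5, 4 → $t5=120+4=124
sub $t4, $t4, 1 → $t4=1-1=0
cmp $t4, 0  (cmp 0,0)
bgt top: not taken
sw $t6, (108) → M[108]=11
halt.

11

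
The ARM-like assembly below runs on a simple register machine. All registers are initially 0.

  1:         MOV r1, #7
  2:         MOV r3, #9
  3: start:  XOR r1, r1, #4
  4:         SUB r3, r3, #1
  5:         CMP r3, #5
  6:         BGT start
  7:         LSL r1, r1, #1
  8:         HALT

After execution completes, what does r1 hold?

after MOV r1, #7: r1=7
after MOV r3, #9: r3=9
after XOR r1, r1, #4: r1=7^4=3
after SUB r3, r3, #1: r3=9-1=8
CMP r3, #5  (cmp 8,5)
BGT start: taken
after XOR r1, r1, #4: r1=3^4=7
after SUB r3, r3, #1: r3=8-1=7
CMP r3, #5  (cmp 7,5)
BGT start: taken
after XOR r1, r1, #4: r1=7^4=3
after SUB r3, r3, #1: r3=7-1=6
CMP r3, #5  (cmp 6,5)
BGT start: taken
after XOR r1, r1, #4: r1=3^4=7
after SUB r3, r3, #1: r3=6-1=5
CMP r3, #5  (cmp 5,5)
BGT start: not taken
after LSL r1, r1, #1: r1=7<<1=14
halt.

14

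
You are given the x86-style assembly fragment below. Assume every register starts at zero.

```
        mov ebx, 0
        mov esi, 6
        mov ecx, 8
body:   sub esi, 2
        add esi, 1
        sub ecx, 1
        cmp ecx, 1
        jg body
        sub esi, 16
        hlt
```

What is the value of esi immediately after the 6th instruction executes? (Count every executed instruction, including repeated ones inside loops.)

5

mov ebx, 0 → ebx=0
mov esi, 6 → esi=6
mov ecx, 8 → ecx=8
sub esi, 2 → esi=6-2=4
add esi, 1 → esi=4+1=5
sub ecx, 1 → ecx=8-1=7
After step 6: esi = 5.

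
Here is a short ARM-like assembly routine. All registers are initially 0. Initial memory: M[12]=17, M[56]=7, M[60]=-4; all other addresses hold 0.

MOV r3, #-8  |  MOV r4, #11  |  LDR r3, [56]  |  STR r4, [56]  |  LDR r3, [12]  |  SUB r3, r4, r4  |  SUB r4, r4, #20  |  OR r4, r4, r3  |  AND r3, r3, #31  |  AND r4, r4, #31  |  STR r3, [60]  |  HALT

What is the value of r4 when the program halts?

23

after MOV r3, #-8: r3=-8
after MOV r4, #11: r4=11
after LDR r3, [56]: r3=M[56]=7
STR r4, [56] → M[56]=11
after LDR r3, [12]: r3=M[12]=17
after SUB r3, r4, r4: r3=11-11=0
after SUB r4, r4, #20: r4=11-20=-9
after OR r4, r4, r3: r4=(-9)|0=-9
after AND r3, r3, #31: r3=0&31=0
after AND r4, r4, #31: r4=(-9)&31=23
STR r3, [60] → M[60]=0
halt.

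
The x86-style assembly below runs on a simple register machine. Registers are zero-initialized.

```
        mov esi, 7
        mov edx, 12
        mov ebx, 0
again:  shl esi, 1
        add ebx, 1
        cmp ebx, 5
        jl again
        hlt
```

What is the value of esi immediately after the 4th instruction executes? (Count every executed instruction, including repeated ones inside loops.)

14

esi=7
edx=12
ebx=0
esi=7<<1=14
After step 4: esi = 14.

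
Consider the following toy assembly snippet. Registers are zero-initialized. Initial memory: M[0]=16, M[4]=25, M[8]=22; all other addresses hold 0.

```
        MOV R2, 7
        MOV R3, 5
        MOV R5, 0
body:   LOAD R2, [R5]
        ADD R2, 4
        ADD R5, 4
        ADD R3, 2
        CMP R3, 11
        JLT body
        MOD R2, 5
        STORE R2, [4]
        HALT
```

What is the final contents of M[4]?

1

MOV R2, 7 → R2=7
MOV R3, 5 → R3=5
MOV R5, 0 → R5=0
LOAD R2, [R5] → R2=M[0]=16
ADD R2, 4 → R2=16+4=20
ADD R5, 4 → R5=0+4=4
ADD R3, 2 → R3=5+2=7
CMP R3, 11  (cmp 7,11)
JLT body: taken
LOAD R2, [R5] → R2=M[4]=25
ADD R2, 4 → R2=25+4=29
ADD R5, 4 → R5=4+4=8
ADD R3, 2 → R3=7+2=9
CMP R3, 11  (cmp 9,11)
JLT body: taken
LOAD R2, [R5] → R2=M[8]=22
ADD R2, 4 → R2=22+4=26
ADD R5, 4 → R5=8+4=12
ADD R3, 2 → R3=9+2=11
CMP R3, 11  (cmp 11,11)
JLT body: not taken
MOD R2, 5 → R2=26%5=1
STORE R2, [4] → M[4]=1
halt.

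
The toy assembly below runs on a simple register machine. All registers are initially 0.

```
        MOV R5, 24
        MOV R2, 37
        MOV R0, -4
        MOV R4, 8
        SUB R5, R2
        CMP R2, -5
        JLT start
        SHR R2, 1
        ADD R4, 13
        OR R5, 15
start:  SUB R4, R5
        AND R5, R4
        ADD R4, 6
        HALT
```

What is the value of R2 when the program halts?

R5=24
R2=37
R0=-4
R4=8
R5=24-37=-13
CMP R2, -5  (cmp 37,-5)
JLT start: not taken
R2=37>>1=18
R4=8+13=21
R5=(-13)|15=-1
R4=21-(-1)=22
R5=(-1)&22=22
R4=22+6=28
halt.

18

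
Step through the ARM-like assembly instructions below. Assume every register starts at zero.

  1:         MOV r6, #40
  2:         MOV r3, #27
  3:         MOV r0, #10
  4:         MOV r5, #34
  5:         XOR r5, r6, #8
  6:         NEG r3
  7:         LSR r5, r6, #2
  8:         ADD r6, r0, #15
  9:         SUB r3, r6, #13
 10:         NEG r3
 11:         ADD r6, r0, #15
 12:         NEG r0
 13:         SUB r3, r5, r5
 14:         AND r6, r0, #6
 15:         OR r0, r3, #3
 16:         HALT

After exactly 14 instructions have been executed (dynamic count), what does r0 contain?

after MOV r6, #40: r6=40
after MOV r3, #27: r3=27
after MOV r0, #10: r0=10
after MOV r5, #34: r5=34
after XOR r5, r6, #8: r5=40^8=32
after NEG r3: r3=-(27)=-27
after LSR r5, r6, #2: r5=40>>2=10
after ADD r6, r0, #15: r6=10+15=25
after SUB r3, r6, #13: r3=25-13=12
after NEG r3: r3=-(12)=-12
after ADD r6, r0, #15: r6=10+15=25
after NEG r0: r0=-(10)=-10
after SUB r3, r5, r5: r3=10-10=0
after AND r6, r0, #6: r6=(-10)&6=6
After step 14: r0 = -10.

-10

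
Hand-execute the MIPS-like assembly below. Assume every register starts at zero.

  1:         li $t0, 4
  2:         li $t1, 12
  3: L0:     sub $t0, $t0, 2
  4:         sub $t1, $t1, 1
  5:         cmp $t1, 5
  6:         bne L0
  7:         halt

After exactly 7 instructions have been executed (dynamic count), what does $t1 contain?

after li $t0, 4: $t0=4
after li $t1, 12: $t1=12
after sub $t0, $t0, 2: $t0=4-2=2
after sub $t1, $t1, 1: $t1=12-1=11
cmp $t1, 5  (cmp 11,5)
bne L0: taken
after sub $t0, $t0, 2: $t0=2-2=0
After step 7: $t1 = 11.

11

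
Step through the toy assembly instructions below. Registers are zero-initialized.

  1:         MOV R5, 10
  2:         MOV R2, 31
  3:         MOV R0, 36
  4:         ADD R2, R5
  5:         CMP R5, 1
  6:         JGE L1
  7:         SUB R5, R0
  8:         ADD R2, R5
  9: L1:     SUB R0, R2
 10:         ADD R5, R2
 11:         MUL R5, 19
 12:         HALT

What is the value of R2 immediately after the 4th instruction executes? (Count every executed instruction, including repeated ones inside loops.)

R5=10
R2=31
R0=36
R2=31+10=41
After step 4: R2 = 41.

41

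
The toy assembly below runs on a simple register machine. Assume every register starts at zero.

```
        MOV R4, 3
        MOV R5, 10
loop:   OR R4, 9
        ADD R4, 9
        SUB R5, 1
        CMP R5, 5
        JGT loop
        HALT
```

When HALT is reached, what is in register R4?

84

R4=3
R5=10
R4=3|9=11
R4=11+9=20
R5=10-1=9
CMP R5, 5  (cmp 9,5)
JGT loop: taken
R4=20|9=29
R4=29+9=38
R5=9-1=8
CMP R5, 5  (cmp 8,5)
JGT loop: taken
R4=38|9=47
R4=47+9=56
R5=8-1=7
CMP R5, 5  (cmp 7,5)
JGT loop: taken
R4=56|9=57
R4=57+9=66
R5=7-1=6
CMP R5, 5  (cmp 6,5)
JGT loop: taken
R4=66|9=75
R4=75+9=84
R5=6-1=5
CMP R5, 5  (cmp 5,5)
JGT loop: not taken
halt.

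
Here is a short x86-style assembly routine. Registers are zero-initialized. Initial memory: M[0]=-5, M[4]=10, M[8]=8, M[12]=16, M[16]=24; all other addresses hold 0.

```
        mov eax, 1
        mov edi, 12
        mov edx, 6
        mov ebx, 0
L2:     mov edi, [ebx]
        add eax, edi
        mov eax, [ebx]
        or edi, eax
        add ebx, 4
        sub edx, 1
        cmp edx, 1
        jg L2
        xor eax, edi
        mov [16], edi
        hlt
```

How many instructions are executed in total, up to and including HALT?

eax=1
edi=12
edx=6
ebx=0
edi=M[0]=-5
eax=1+(-5)=-4
eax=M[0]=-5
edi=(-5)|(-5)=-5
ebx=0+4=4
edx=6-1=5
cmp edx, 1  (cmp 5,1)
jg L2: taken
edi=M[4]=10
eax=(-5)+10=5
eax=M[4]=10
edi=10|10=10
ebx=4+4=8
edx=5-1=4
cmp edx, 1  (cmp 4,1)
jg L2: taken
edi=M[8]=8
eax=10+8=18
eax=M[8]=8
edi=8|8=8
ebx=8+4=12
edx=4-1=3
cmp edx, 1  (cmp 3,1)
jg L2: taken
edi=M[12]=16
eax=8+16=24
eax=M[12]=16
edi=16|16=16
ebx=12+4=16
edx=3-1=2
cmp edx, 1  (cmp 2,1)
jg L2: taken
edi=M[16]=24
eax=16+24=40
eax=M[16]=24
edi=24|24=24
ebx=16+4=20
edx=2-1=1
cmp edx, 1  (cmp 1,1)
jg L2: not taken
eax=24^24=0
mov [16], edi → M[16]=24
halt.
Total executed instructions: 47.

47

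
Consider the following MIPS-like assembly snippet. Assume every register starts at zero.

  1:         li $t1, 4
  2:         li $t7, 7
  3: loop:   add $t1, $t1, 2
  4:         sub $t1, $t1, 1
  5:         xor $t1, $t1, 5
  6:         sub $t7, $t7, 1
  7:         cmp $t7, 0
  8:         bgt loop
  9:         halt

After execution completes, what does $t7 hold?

0

after li $t1, 4: $t1=4
after li $t7, 7: $t7=7
after add $t1, $t1, 2: $t1=4+2=6
after sub $t1, $t1, 1: $t1=6-1=5
after xor $t1, $t1, 5: $t1=5^5=0
after sub $t7, $t7, 1: $t7=7-1=6
cmp $t7, 0  (cmp 6,0)
bgt loop: taken
after add $t1, $t1, 2: $t1=0+2=2
after sub $t1, $t1, 1: $t1=2-1=1
after xor $t1, $t1, 5: $t1=1^5=4
after sub $t7, $t7, 1: $t7=6-1=5
cmp $t7, 0  (cmp 5,0)
bgt loop: taken
after add $t1, $t1, 2: $t1=4+2=6
after sub $t1, $t1, 1: $t1=6-1=5
after xor $t1, $t1, 5: $t1=5^5=0
after sub $t7, $t7, 1: $t7=5-1=4
cmp $t7, 0  (cmp 4,0)
bgt loop: taken
after add $t1, $t1, 2: $t1=0+2=2
after sub $t1, $t1, 1: $t1=2-1=1
after xor $t1, $t1, 5: $t1=1^5=4
after sub $t7, $t7, 1: $t7=4-1=3
cmp $t7, 0  (cmp 3,0)
bgt loop: taken
after add $t1, $t1, 2: $t1=4+2=6
after sub $t1, $t1, 1: $t1=6-1=5
after xor $t1, $t1, 5: $t1=5^5=0
after sub $t7, $t7, 1: $t7=3-1=2
cmp $t7, 0  (cmp 2,0)
bgt loop: taken
after add $t1, $t1, 2: $t1=0+2=2
after sub $t1, $t1, 1: $t1=2-1=1
after xor $t1, $t1, 5: $t1=1^5=4
after sub $t7, $t7, 1: $t7=2-1=1
cmp $t7, 0  (cmp 1,0)
bgt loop: taken
after add $t1, $t1, 2: $t1=4+2=6
after sub $t1, $t1, 1: $t1=6-1=5
after xor $t1, $t1, 5: $t1=5^5=0
after sub $t7, $t7, 1: $t7=1-1=0
cmp $t7, 0  (cmp 0,0)
bgt loop: not taken
halt.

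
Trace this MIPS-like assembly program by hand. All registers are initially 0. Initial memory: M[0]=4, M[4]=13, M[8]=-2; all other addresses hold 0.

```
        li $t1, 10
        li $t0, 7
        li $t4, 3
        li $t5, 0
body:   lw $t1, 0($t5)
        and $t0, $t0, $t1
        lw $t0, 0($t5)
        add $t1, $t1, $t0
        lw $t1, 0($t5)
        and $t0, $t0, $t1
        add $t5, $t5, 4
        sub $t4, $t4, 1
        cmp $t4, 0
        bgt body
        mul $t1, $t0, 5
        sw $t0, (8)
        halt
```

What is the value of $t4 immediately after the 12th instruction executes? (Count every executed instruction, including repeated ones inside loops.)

2

$t1=10
$t0=7
$t4=3
$t5=0
$t1=M[0]=4
$t0=7&4=4
$t0=M[0]=4
$t1=4+4=8
$t1=M[0]=4
$t0=4&4=4
$t5=0+4=4
$t4=3-1=2
After step 12: $t4 = 2.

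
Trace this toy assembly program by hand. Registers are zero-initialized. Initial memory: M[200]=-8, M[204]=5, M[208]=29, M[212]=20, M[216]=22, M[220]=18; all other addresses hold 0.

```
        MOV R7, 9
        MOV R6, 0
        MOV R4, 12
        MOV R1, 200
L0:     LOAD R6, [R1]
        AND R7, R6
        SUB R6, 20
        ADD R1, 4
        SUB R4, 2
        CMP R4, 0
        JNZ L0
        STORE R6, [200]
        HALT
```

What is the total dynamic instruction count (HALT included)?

48

R7=9
R6=0
R4=12
R1=200
R6=M[200]=-8
R7=9&(-8)=8
R6=(-8)-20=-28
R1=200+4=204
R4=12-2=10
CMP R4, 0  (cmp 10,0)
JNZ L0: taken
R6=M[204]=5
R7=8&5=0
R6=5-20=-15
R1=204+4=208
R4=10-2=8
CMP R4, 0  (cmp 8,0)
JNZ L0: taken
R6=M[208]=29
R7=0&29=0
R6=29-20=9
R1=208+4=212
R4=8-2=6
CMP R4, 0  (cmp 6,0)
JNZ L0: taken
R6=M[212]=20
R7=0&20=0
R6=20-20=0
R1=212+4=216
R4=6-2=4
CMP R4, 0  (cmp 4,0)
JNZ L0: taken
R6=M[216]=22
R7=0&22=0
R6=22-20=2
R1=216+4=220
R4=4-2=2
CMP R4, 0  (cmp 2,0)
JNZ L0: taken
R6=M[220]=18
R7=0&18=0
R6=18-20=-2
R1=220+4=224
R4=2-2=0
CMP R4, 0  (cmp 0,0)
JNZ L0: not taken
STORE R6, [200] → M[200]=-2
halt.
Total executed instructions: 48.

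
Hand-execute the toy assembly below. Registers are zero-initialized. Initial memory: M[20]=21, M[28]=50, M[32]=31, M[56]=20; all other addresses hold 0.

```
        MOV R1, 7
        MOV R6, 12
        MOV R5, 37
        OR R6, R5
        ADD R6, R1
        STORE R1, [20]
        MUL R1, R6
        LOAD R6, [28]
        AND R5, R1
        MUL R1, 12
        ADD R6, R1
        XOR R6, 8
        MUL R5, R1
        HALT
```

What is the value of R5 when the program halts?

after MOV R1, 7: R1=7
after MOV R6, 12: R6=12
after MOV R5, 37: R5=37
after OR R6, R5: R6=12|37=45
after ADD R6, R1: R6=45+7=52
STORE R1, [20] → M[20]=7
after MUL R1, R6: R1=7*52=364
after LOAD R6, [28]: R6=M[28]=50
after AND R5, R1: R5=37&364=36
after MUL R1, 12: R1=364*12=4368
after ADD R6, R1: R6=50+4368=4418
after XOR R6, 8: R6=4418^8=4426
after MUL R5, R1: R5=36*4368=157248
halt.

157248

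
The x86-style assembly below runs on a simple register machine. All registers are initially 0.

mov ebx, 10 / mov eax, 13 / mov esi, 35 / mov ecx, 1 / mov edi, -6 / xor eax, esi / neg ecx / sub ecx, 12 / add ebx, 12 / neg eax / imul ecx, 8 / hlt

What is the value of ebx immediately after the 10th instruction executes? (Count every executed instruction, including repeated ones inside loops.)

22

ebx=10
eax=13
esi=35
ecx=1
edi=-6
eax=13^35=46
ecx=-(1)=-1
ecx=(-1)-12=-13
ebx=10+12=22
eax=-(46)=-46
After step 10: ebx = 22.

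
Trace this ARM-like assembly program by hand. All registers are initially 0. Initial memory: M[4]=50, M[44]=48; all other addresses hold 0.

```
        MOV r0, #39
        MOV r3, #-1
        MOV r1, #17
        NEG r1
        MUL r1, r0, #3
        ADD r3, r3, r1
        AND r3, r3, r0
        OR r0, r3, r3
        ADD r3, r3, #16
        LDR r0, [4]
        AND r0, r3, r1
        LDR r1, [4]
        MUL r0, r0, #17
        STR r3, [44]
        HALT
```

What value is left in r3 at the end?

MOV r0, #39 → r0=39
MOV r3, #-1 → r3=-1
MOV r1, #17 → r1=17
NEG r1 → r1=-(17)=-17
MUL r1, r0, #3 → r1=39*3=117
ADD r3, r3, r1 → r3=(-1)+117=116
AND r3, r3, r0 → r3=116&39=36
OR r0, r3, r3 → r0=36|36=36
ADD r3, r3, #16 → r3=36+16=52
LDR r0, [4] → r0=M[4]=50
AND r0, r3, r1 → r0=52&117=52
LDR r1, [4] → r1=M[4]=50
MUL r0, r0, #17 → r0=52*17=884
STR r3, [44] → M[44]=52
halt.

52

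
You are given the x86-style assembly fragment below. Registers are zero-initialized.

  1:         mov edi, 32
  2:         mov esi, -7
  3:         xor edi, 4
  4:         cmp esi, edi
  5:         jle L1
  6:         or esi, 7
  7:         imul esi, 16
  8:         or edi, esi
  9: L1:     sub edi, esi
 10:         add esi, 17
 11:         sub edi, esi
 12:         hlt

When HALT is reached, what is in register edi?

edi=32
esi=-7
edi=32^4=36
cmp esi, edi  (cmp -7,36)
jle L1: taken
edi=36-(-7)=43
esi=(-7)+17=10
edi=43-10=33
halt.

33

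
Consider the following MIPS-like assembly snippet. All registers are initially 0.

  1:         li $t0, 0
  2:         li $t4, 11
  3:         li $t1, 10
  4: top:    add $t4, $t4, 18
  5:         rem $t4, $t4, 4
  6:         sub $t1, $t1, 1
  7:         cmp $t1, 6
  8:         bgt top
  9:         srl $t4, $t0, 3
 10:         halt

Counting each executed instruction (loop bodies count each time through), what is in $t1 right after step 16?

7

$t0=0
$t4=11
$t1=10
$t4=11+18=29
$t4=29%4=1
$t1=10-1=9
cmp $t1, 6  (cmp 9,6)
bgt top: taken
$t4=1+18=19
$t4=19%4=3
$t1=9-1=8
cmp $t1, 6  (cmp 8,6)
bgt top: taken
$t4=3+18=21
$t4=21%4=1
$t1=8-1=7
After step 16: $t1 = 7.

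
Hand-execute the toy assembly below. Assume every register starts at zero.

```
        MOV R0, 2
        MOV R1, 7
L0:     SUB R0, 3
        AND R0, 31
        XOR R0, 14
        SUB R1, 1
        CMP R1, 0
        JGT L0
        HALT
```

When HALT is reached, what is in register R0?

23

R0=2
R1=7
R0=2-3=-1
R0=(-1)&31=31
R0=31^14=17
R1=7-1=6
CMP R1, 0  (cmp 6,0)
JGT L0: taken
R0=17-3=14
R0=14&31=14
R0=14^14=0
R1=6-1=5
CMP R1, 0  (cmp 5,0)
JGT L0: taken
R0=0-3=-3
R0=(-3)&31=29
R0=29^14=19
R1=5-1=4
CMP R1, 0  (cmp 4,0)
JGT L0: taken
R0=19-3=16
R0=16&31=16
R0=16^14=30
R1=4-1=3
CMP R1, 0  (cmp 3,0)
JGT L0: taken
R0=30-3=27
R0=27&31=27
R0=27^14=21
R1=3-1=2
CMP R1, 0  (cmp 2,0)
JGT L0: taken
R0=21-3=18
R0=18&31=18
R0=18^14=28
R1=2-1=1
CMP R1, 0  (cmp 1,0)
JGT L0: taken
R0=28-3=25
R0=25&31=25
R0=25^14=23
R1=1-1=0
CMP R1, 0  (cmp 0,0)
JGT L0: not taken
halt.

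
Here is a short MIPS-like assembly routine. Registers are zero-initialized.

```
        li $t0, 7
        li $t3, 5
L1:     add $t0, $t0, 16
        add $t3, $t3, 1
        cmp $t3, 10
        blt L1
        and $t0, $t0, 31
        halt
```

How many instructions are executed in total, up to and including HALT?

24

li $t0, 7 → $t0=7
li $t3, 5 → $t3=5
add $t0, $t0, 16 → $t0=7+16=23
add $t3, $t3, 1 → $t3=5+1=6
cmp $t3, 10  (cmp 6,10)
blt L1: taken
add $t0, $t0, 16 → $t0=23+16=39
add $t3, $t3, 1 → $t3=6+1=7
cmp $t3, 10  (cmp 7,10)
blt L1: taken
add $t0, $t0, 16 → $t0=39+16=55
add $t3, $t3, 1 → $t3=7+1=8
cmp $t3, 10  (cmp 8,10)
blt L1: taken
add $t0, $t0, 16 → $t0=55+16=71
add $t3, $t3, 1 → $t3=8+1=9
cmp $t3, 10  (cmp 9,10)
blt L1: taken
add $t0, $t0, 16 → $t0=71+16=87
add $t3, $t3, 1 → $t3=9+1=10
cmp $t3, 10  (cmp 10,10)
blt L1: not taken
and $t0, $t0, 31 → $t0=87&31=23
halt.
Total executed instructions: 24.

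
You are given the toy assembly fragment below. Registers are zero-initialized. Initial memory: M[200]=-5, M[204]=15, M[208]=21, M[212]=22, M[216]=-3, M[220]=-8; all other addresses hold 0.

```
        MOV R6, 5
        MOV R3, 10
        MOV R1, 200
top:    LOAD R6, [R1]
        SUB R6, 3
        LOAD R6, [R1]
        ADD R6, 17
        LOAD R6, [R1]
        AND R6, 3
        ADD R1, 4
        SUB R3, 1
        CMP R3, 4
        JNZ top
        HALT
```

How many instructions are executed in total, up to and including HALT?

R6=5
R3=10
R1=200
R6=M[200]=-5
R6=(-5)-3=-8
R6=M[200]=-5
R6=(-5)+17=12
R6=M[200]=-5
R6=(-5)&3=3
R1=200+4=204
R3=10-1=9
CMP R3, 4  (cmp 9,4)
JNZ top: taken
R6=M[204]=15
R6=15-3=12
R6=M[204]=15
R6=15+17=32
R6=M[204]=15
R6=15&3=3
R1=204+4=208
R3=9-1=8
CMP R3, 4  (cmp 8,4)
JNZ top: taken
R6=M[208]=21
R6=21-3=18
R6=M[208]=21
R6=21+17=38
R6=M[208]=21
R6=21&3=1
R1=208+4=212
R3=8-1=7
CMP R3, 4  (cmp 7,4)
JNZ top: taken
R6=M[212]=22
R6=22-3=19
R6=M[212]=22
R6=22+17=39
R6=M[212]=22
R6=22&3=2
R1=212+4=216
R3=7-1=6
CMP R3, 4  (cmp 6,4)
JNZ top: taken
R6=M[216]=-3
R6=(-3)-3=-6
R6=M[216]=-3
R6=(-3)+17=14
R6=M[216]=-3
R6=(-3)&3=1
R1=216+4=220
R3=6-1=5
CMP R3, 4  (cmp 5,4)
JNZ top: taken
R6=M[220]=-8
R6=(-8)-3=-11
R6=M[220]=-8
R6=(-8)+17=9
R6=M[220]=-8
R6=(-8)&3=0
R1=220+4=224
R3=5-1=4
CMP R3, 4  (cmp 4,4)
JNZ top: not taken
halt.
Total executed instructions: 64.

64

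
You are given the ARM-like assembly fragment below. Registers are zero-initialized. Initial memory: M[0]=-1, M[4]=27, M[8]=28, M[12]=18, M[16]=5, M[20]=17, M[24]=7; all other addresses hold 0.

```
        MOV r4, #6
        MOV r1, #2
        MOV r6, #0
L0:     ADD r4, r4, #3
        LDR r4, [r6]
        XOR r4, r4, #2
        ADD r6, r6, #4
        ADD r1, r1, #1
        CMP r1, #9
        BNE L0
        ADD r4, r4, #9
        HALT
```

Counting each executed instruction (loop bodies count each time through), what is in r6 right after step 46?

24

MOV r4, #6 → r4=6
MOV r1, #2 → r1=2
MOV r6, #0 → r6=0
ADD r4, r4, #3 → r4=6+3=9
LDR r4, [r6] → r4=M[0]=-1
XOR r4, r4, #2 → r4=(-1)^2=-3
ADD r6, r6, #4 → r6=0+4=4
ADD r1, r1, #1 → r1=2+1=3
CMP r1, #9  (cmp 3,9)
BNE L0: taken
ADD r4, r4, #3 → r4=(-3)+3=0
LDR r4, [r6] → r4=M[4]=27
XOR r4, r4, #2 → r4=27^2=25
ADD r6, r6, #4 → r6=4+4=8
ADD r1, r1, #1 → r1=3+1=4
CMP r1, #9  (cmp 4,9)
BNE L0: taken
ADD r4, r4, #3 → r4=25+3=28
LDR r4, [r6] → r4=M[8]=28
XOR r4, r4, #2 → r4=28^2=30
ADD r6, r6, #4 → r6=8+4=12
ADD r1, r1, #1 → r1=4+1=5
CMP r1, #9  (cmp 5,9)
BNE L0: taken
ADD r4, r4, #3 → r4=30+3=33
LDR r4, [r6] → r4=M[12]=18
XOR r4, r4, #2 → r4=18^2=16
ADD r6, r6, #4 → r6=12+4=16
ADD r1, r1, #1 → r1=5+1=6
CMP r1, #9  (cmp 6,9)
BNE L0: taken
ADD r4, r4, #3 → r4=16+3=19
LDR r4, [r6] → r4=M[16]=5
XOR r4, r4, #2 → r4=5^2=7
ADD r6, r6, #4 → r6=16+4=20
ADD r1, r1, #1 → r1=6+1=7
CMP r1, #9  (cmp 7,9)
BNE L0: taken
ADD r4, r4, #3 → r4=7+3=10
LDR r4, [r6] → r4=M[20]=17
XOR r4, r4, #2 → r4=17^2=19
ADD r6, r6, #4 → r6=20+4=24
ADD r1, r1, #1 → r1=7+1=8
CMP r1, #9  (cmp 8,9)
BNE L0: taken
ADD r4, r4, #3 → r4=19+3=22
After step 46: r6 = 24.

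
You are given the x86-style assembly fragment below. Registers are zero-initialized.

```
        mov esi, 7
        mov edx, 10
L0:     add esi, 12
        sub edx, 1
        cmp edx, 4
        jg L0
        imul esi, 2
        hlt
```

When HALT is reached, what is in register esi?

158

after mov esi, 7: esi=7
after mov edx, 10: edx=10
after add esi, 12: esi=7+12=19
after sub edx, 1: edx=10-1=9
cmp edx, 4  (cmp 9,4)
jg L0: taken
after add esi, 12: esi=19+12=31
after sub edx, 1: edx=9-1=8
cmp edx, 4  (cmp 8,4)
jg L0: taken
after add esi, 12: esi=31+12=43
after sub edx, 1: edx=8-1=7
cmp edx, 4  (cmp 7,4)
jg L0: taken
after add esi, 12: esi=43+12=55
after sub edx, 1: edx=7-1=6
cmp edx, 4  (cmp 6,4)
jg L0: taken
after add esi, 12: esi=55+12=67
after sub edx, 1: edx=6-1=5
cmp edx, 4  (cmp 5,4)
jg L0: taken
after add esi, 12: esi=67+12=79
after sub edx, 1: edx=5-1=4
cmp edx, 4  (cmp 4,4)
jg L0: not taken
after imul esi, 2: esi=79*2=158
halt.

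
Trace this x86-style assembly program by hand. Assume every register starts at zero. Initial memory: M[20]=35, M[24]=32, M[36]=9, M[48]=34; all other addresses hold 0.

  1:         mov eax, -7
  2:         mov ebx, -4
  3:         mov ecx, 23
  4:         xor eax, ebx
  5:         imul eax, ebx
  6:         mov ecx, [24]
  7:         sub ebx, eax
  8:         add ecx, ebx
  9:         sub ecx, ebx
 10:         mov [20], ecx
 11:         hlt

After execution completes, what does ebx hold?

mov eax, -7 → eax=-7
mov ebx, -4 → ebx=-4
mov ecx, 23 → ecx=23
xor eax, ebx → eax=(-7)^(-4)=5
imul eax, ebx → eax=5*(-4)=-20
mov ecx, [24] → ecx=M[24]=32
sub ebx, eax → ebx=(-4)-(-20)=16
add ecx, ebx → ecx=32+16=48
sub ecx, ebx → ecx=48-16=32
mov [20], ecx → M[20]=32
halt.

16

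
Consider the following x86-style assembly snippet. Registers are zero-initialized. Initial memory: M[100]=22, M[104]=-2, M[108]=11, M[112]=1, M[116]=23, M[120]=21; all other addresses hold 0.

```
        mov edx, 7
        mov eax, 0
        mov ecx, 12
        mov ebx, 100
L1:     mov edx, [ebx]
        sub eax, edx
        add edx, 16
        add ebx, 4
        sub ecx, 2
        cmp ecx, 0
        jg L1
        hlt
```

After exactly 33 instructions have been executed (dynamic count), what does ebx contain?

116

after mov edx, 7: edx=7
after mov eax, 0: eax=0
after mov ecx, 12: ecx=12
after mov ebx, 100: ebx=100
after mov edx, [ebx]: edx=M[100]=22
after sub eax, edx: eax=0-22=-22
after add edx, 16: edx=22+16=38
after add ebx, 4: ebx=100+4=104
after sub ecx, 2: ecx=12-2=10
cmp ecx, 0  (cmp 10,0)
jg L1: taken
after mov edx, [ebx]: edx=M[104]=-2
after sub eax, edx: eax=(-22)-(-2)=-20
after add edx, 16: edx=(-2)+16=14
after add ebx, 4: ebx=104+4=108
after sub ecx, 2: ecx=10-2=8
cmp ecx, 0  (cmp 8,0)
jg L1: taken
after mov edx, [ebx]: edx=M[108]=11
after sub eax, edx: eax=(-20)-11=-31
after add edx, 16: edx=11+16=27
after add ebx, 4: ebx=108+4=112
after sub ecx, 2: ecx=8-2=6
cmp ecx, 0  (cmp 6,0)
jg L1: taken
after mov edx, [ebx]: edx=M[112]=1
after sub eax, edx: eax=(-31)-1=-32
after add edx, 16: edx=1+16=17
after add ebx, 4: ebx=112+4=116
after sub ecx, 2: ecx=6-2=4
cmp ecx, 0  (cmp 4,0)
jg L1: taken
after mov edx, [ebx]: edx=M[116]=23
After step 33: ebx = 116.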